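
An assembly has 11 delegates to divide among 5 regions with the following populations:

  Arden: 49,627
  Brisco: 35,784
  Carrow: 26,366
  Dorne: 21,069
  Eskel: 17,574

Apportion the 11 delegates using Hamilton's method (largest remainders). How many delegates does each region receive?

Arden=4, Brisco=3, Carrow=2, Dorne=1, Eskel=1

The standard divisor is 150420/11 ≈ 13674.545.
Standard quotas: Arden 3.6292, Brisco 2.6168, Carrow 1.9281, Dorne 1.5407, Eskel 1.2852.
Lower quotas: Arden 3, Brisco 2, Carrow 1, Dorne 1, Eskel 1 (sum 8, leaving 3 seats).
Remainders in descending order: Carrow 0.9281, Arden 0.6292, Brisco 0.6168, Dorne 0.5407, Eskel 0.2852.
Largest remainders: Carrow, Arden, Brisco receive the extra seats.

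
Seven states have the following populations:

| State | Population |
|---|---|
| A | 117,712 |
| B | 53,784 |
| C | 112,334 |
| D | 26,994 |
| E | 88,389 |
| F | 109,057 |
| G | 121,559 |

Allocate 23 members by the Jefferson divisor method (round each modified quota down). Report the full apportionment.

Standard divisor 629829/23 ≈ 27383.87; standard quotas: A 4.299, B 1.964, C 4.102, D 0.986, E 3.228, F 3.983, G 4.439.
Rounding down gives 4, 1, 4, 0, 3, 3, 4 = 19 seats, so the divisor must be adjusted.
With modified divisor 23900: modified quotas A 4.925, B 2.250, C 4.700, D 1.129, E 3.698, F 4.563, G 5.086.
Rounding down: A 4, B 2, C 4, D 1, E 3, F 4, G 5 (total 23).

A: 4; B: 2; C: 4; D: 1; E: 3; F: 4; G: 5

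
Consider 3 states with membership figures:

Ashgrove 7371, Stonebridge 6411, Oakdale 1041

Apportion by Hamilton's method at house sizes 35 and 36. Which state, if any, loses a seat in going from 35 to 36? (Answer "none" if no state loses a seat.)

At 35 seats: Ashgrove 17, Stonebridge 15, Oakdale 3.
At 36 seats: Ashgrove 18, Stonebridge 16, Oakdale 2.
Oakdale drops from 3 to 2.

Oakdale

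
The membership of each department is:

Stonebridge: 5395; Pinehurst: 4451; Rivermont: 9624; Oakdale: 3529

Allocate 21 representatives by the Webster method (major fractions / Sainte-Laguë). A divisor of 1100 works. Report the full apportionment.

With modified divisor 1100: modified quotas Stonebridge 4.905, Pinehurst 4.046, Rivermont 8.749, Oakdale 3.208.
Rounding to the nearest integer: Stonebridge 5, Pinehurst 4, Rivermont 9, Oakdale 3 (total 21).

Stonebridge: 5, Pinehurst: 4, Rivermont: 9, Oakdale: 3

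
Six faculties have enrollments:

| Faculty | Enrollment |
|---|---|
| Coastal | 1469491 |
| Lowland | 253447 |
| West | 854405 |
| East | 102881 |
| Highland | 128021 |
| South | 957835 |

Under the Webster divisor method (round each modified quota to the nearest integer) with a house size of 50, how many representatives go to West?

Standard divisor 3766080/50 ≈ 75321.6; standard quotas: Coastal 19.510, Lowland 3.365, West 11.343, East 1.366, Highland 1.700, South 12.717.
Rounding to the nearest integer gives Coastal 20, Lowland 3, West 11, East 1, Highland 2, South 13 — total 50, matching the house size, so no adjustment is needed.
West receives 11.

11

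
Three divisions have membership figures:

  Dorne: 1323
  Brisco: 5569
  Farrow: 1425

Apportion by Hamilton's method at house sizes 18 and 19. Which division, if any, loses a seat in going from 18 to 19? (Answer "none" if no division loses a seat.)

At 18 seats: Dorne 3, Brisco 12, Farrow 3.
At 19 seats: Dorne 3, Brisco 13, Farrow 3.
No division's allocation decreased.

none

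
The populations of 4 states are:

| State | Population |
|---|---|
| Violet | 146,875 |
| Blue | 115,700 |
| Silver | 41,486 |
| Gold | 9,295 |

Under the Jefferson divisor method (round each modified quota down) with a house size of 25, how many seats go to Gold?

0

Standard divisor 313356/25 ≈ 12534.24; standard quotas: Violet 11.718, Blue 9.231, Silver 3.310, Gold 0.742.
Rounding down gives 11, 9, 3, 0 = 23 seats, so the divisor must be adjusted.
With modified divisor 11400: modified quotas Violet 12.884, Blue 10.149, Silver 3.639, Gold 0.815.
Rounding down: Violet 12, Blue 10, Silver 3, Gold 0 (total 25).
Gold receives 0.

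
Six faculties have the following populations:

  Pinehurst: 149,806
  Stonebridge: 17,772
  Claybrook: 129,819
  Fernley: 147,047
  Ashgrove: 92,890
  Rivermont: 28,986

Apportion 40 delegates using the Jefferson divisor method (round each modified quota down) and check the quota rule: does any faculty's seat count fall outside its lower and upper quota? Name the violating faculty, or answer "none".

none

Standard quotas: Pinehurst 10.581, Stonebridge 1.255, Claybrook 9.169, Fernley 10.386, Ashgrove 6.561, Rivermont 2.047.
Jefferson allocation: Pinehurst 11, Stonebridge 1, Claybrook 9, Fernley 11, Ashgrove 6, Rivermont 2.
Every allocation lies between the lower and upper quota.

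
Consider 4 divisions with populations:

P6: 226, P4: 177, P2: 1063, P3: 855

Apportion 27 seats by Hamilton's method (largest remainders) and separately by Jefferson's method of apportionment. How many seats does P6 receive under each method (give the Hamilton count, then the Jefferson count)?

Hamilton: P6 3, P4 2, P2 12, P3 10.
Jefferson: P6 2, P4 2, P2 13, P3 10.
P6 gets 3 under Hamilton and 2 under Jefferson.

3 and 2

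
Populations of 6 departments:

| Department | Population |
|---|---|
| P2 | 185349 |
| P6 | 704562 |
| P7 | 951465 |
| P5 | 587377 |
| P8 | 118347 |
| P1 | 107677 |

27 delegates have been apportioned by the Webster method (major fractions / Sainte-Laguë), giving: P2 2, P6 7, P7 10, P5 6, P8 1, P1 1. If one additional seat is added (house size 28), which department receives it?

Priority for the next seat is population ÷ (current seats + 0.5).
Priorities: P2 74139.600, P6 93941.600, P7 90615.714, P5 90365.692, P8 78898.000, P1 71784.667.
Highest priority: P6.

P6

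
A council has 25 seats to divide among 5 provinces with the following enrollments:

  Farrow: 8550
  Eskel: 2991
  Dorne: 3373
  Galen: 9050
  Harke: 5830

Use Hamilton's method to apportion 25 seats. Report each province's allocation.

Farrow 7; Eskel 2; Dorne 3; Galen 8; Harke 5

Total 29794; standard divisor 29794/25 ≈ 1191.76.
Standard quotas: Farrow 7.1743, Eskel 2.5097, Dorne 2.8303, Galen 7.5938, Harke 4.8919.
Lower quotas: Farrow 7, Eskel 2, Dorne 2, Galen 7, Harke 4 (sum 22, leaving 3 seats).
Remainders in descending order: Harke 0.8919, Dorne 0.8303, Galen 0.5938, Eskel 0.5097, Farrow 0.1743.
The surplus seats go to Harke, Dorne, Galen.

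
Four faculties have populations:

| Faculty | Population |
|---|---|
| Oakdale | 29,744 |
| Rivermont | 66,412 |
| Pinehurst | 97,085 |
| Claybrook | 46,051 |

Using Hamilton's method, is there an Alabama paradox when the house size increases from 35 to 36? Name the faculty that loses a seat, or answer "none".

At 35 seats: Oakdale 4, Rivermont 10, Pinehurst 14, Claybrook 7.
At 36 seats: Oakdale 4, Rivermont 10, Pinehurst 15, Claybrook 7.
No faculty's allocation decreased.

none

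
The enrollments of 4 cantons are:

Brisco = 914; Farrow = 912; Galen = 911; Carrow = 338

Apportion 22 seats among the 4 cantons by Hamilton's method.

Brisco 7, Farrow 7, Galen 6, Carrow 2

Standard divisor: 3075 ÷ 22 ≈ 139.773.
Standard quotas: Brisco 6.539, Farrow 6.525, Galen 6.518, Carrow 2.418.
Lower quotas: Brisco 6, Farrow 6, Galen 6, Carrow 2 (sum 20, leaving 2 seats).
Remainders in descending order: Brisco 0.539, Farrow 0.525, Galen 0.518, Carrow 0.418.
The surplus seats go to Brisco, Farrow.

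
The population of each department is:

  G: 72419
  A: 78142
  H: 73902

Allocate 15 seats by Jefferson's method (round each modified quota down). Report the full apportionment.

G 5; A 5; H 5

Standard divisor 224463/15 ≈ 14964.2; standard quotas: G 4.839, A 5.222, H 4.939.
Rounding down gives 4, 5, 4 = 13 seats, so the divisor must be adjusted.
With modified divisor 13800: modified quotas G 5.248, A 5.662, H 5.355.
Rounding down: G 5, A 5, H 5 (total 15).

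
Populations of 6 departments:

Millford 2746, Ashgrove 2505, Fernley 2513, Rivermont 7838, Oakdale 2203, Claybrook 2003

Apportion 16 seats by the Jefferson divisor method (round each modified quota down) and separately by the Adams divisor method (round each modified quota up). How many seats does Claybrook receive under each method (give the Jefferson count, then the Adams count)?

Jefferson: Millford 2, Ashgrove 2, Fernley 2, Rivermont 7, Oakdale 2, Claybrook 1.
Adams: Millford 2, Ashgrove 2, Fernley 2, Rivermont 6, Oakdale 2, Claybrook 2.
Claybrook gets 1 under Jefferson and 2 under Adams.

1 and 2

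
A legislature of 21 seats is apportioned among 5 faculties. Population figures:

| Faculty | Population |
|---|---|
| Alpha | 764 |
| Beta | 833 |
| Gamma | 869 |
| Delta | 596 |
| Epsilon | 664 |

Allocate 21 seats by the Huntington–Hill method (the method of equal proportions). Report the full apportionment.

Alpha=4, Beta=5, Gamma=5, Delta=3, Epsilon=4

With divisor 179: modified quotas Alpha 4.268, Beta 4.654, Gamma 4.855, Delta 3.330, Epsilon 3.709.
Geometric-mean thresholds: Alpha √(4·5)=4.472, Beta √(4·5)=4.472, Gamma √(4·5)=4.472, Delta √(3·4)=3.464, Epsilon √(3·4)=3.464.
Each quota rounded against its threshold gives Alpha 4, Beta 5, Gamma 5, Delta 3, Epsilon 4 (total 21).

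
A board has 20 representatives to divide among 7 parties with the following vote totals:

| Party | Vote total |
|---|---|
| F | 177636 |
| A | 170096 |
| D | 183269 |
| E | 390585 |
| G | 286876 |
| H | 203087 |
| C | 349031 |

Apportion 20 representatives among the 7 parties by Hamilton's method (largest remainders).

F: 2, A: 2, D: 2, E: 5, G: 3, H: 2, C: 4

Standard divisor: 1760580 ÷ 20 = 88029.
Standard quotas: F 2.0179, A 1.9323, D 2.0819, E 4.4370, G 3.2589, H 2.3070, C 3.9650.
Lower quotas: F 2, A 1, D 2, E 4, G 3, H 2, C 3 (sum 17, leaving 3 seats).
Remainders in descending order: C 0.9650, A 0.9323, E 0.4370, H 0.3070, G 0.2589, D 0.0819, F 0.0179.
The surplus seats go to C, A, E.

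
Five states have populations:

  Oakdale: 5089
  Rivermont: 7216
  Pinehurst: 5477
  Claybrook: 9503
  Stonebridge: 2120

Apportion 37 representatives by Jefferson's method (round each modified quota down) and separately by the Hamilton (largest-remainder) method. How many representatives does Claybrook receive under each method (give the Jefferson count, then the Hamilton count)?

13 and 12

Jefferson: Oakdale 6, Rivermont 9, Pinehurst 7, Claybrook 13, Stonebridge 2.
Hamilton: Oakdale 6, Rivermont 9, Pinehurst 7, Claybrook 12, Stonebridge 3.
Claybrook gets 13 under Jefferson and 12 under Hamilton.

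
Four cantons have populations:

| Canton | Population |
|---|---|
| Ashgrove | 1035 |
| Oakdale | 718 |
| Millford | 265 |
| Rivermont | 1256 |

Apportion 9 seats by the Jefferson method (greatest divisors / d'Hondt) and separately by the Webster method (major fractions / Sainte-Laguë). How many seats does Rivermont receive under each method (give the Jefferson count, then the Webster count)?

4 and 3

Jefferson: Ashgrove 3, Oakdale 2, Millford 0, Rivermont 4.
Webster: Ashgrove 3, Oakdale 2, Millford 1, Rivermont 3.
Rivermont gets 4 under Jefferson and 3 under Webster.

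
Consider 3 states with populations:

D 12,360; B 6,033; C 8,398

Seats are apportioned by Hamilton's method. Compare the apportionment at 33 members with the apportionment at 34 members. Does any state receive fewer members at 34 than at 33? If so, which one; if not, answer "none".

B

At 33 seats: D 15, B 8, C 10.
At 34 seats: D 16, B 7, C 11.
B drops from 8 to 7.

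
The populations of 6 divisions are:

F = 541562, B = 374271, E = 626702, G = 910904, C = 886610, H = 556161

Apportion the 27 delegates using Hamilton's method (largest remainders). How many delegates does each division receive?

F 4, B 3, E 4, G 6, C 6, H 4

Total 3896210; standard divisor 3896210/27 ≈ 144304.074.
Standard quotas: F 3.7529, B 2.5936, E 4.3429, G 6.3124, C 6.1440, H 3.8541.
Lower quotas: F 3, B 2, E 4, G 6, C 6, H 3 (sum 24, leaving 3 seats).
Remainders in descending order: H 0.8541, F 0.7529, B 0.5936, E 0.3429, G 0.3124, C 0.1440.
Largest remainders: H, F, B receive the extra seats.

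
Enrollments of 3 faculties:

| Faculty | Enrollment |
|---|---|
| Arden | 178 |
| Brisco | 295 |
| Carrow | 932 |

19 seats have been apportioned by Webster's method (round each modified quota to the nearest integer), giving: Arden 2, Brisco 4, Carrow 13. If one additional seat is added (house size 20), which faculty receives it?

Priority for the next seat is population ÷ (current seats + 0.5).
Priorities: Arden 71.200, Brisco 65.556, Carrow 69.037.
Highest priority: Arden.

Arden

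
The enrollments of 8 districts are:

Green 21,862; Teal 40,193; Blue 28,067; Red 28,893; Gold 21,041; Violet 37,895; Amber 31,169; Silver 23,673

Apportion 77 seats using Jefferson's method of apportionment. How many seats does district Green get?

7

Standard divisor 232793/77 ≈ 3023.286; standard quotas: Green 7.231, Teal 13.294, Blue 9.284, Red 9.557, Gold 6.960, Violet 12.534, Amber 10.310, Silver 7.830.
Rounding down gives 7, 13, 9, 9, 6, 12, 10, 7 = 73 seats, so the divisor must be adjusted.
With modified divisor 2880: modified quotas Green 7.591, Teal 13.956, Blue 9.745, Red 10.032, Gold 7.306, Violet 13.158, Amber 10.823, Silver 8.220.
Rounding down: Green 7, Teal 13, Blue 9, Red 10, Gold 7, Violet 13, Amber 10, Silver 8 (total 77).
Green receives 7.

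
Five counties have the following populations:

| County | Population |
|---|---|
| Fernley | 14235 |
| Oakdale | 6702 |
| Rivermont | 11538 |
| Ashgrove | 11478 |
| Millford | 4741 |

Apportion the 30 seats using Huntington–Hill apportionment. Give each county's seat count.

With divisor 1610: modified quotas Fernley 8.842, Oakdale 4.163, Rivermont 7.166, Ashgrove 7.129, Millford 2.945.
Geometric-mean thresholds: Fernley √(8·9)=8.485, Oakdale √(4·5)=4.472, Rivermont √(7·8)=7.483, Ashgrove √(7·8)=7.483, Millford √(2·3)=2.449.
Each quota rounded against its threshold gives Fernley 9, Oakdale 4, Rivermont 7, Ashgrove 7, Millford 3 (total 30).

Fernley 9, Oakdale 4, Rivermont 7, Ashgrove 7, Millford 3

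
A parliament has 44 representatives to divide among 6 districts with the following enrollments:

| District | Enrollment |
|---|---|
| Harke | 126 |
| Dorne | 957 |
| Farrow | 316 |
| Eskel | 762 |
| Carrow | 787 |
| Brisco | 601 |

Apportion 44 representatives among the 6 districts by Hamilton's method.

Harke: 2; Dorne: 12; Farrow: 4; Eskel: 9; Carrow: 10; Brisco: 7

The standard divisor is 3549/44 ≈ 80.659.
Standard quotas: Harke 1.562, Dorne 11.865, Farrow 3.918, Eskel 9.447, Carrow 9.757, Brisco 7.451.
Lower quotas: Harke 1, Dorne 11, Farrow 3, Eskel 9, Carrow 9, Brisco 7 (sum 40, leaving 4 seats).
Remainders in descending order: Farrow 0.918, Dorne 0.865, Carrow 0.757, Harke 0.562, Brisco 0.451, Eskel 0.447.
Largest remainders: Farrow, Dorne, Carrow, Harke receive the extra seats.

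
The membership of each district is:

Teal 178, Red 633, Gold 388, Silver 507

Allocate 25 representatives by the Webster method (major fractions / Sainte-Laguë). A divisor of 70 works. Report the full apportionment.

Teal=3; Red=9; Gold=6; Silver=7

With modified divisor 70: modified quotas Teal 2.543, Red 9.043, Gold 5.543, Silver 7.243.
Rounding to the nearest integer: Teal 3, Red 9, Gold 6, Silver 7 (total 25).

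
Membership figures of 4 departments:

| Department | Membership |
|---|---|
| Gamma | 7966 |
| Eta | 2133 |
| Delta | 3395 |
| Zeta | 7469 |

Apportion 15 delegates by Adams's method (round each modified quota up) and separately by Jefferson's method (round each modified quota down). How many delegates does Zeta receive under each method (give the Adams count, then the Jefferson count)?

5 and 6

Adams: Gamma 5, Eta 2, Delta 3, Zeta 5.
Jefferson: Gamma 6, Eta 1, Delta 2, Zeta 6.
Zeta gets 5 under Adams and 6 under Jefferson.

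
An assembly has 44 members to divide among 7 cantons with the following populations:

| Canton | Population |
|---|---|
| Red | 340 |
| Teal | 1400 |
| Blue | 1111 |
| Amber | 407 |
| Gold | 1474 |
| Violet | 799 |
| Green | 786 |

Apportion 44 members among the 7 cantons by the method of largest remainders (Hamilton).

Standard divisor: 6317 ÷ 44 ≈ 143.568.
Standard quotas: Red 2.368, Teal 9.751, Blue 7.738, Amber 2.835, Gold 10.267, Violet 5.565, Green 5.475.
Lower quotas: Red 2, Teal 9, Blue 7, Amber 2, Gold 10, Violet 5, Green 5 (sum 40, leaving 4 seats).
Remainders in descending order: Amber 0.835, Teal 0.751, Blue 0.738, Violet 0.565, Green 0.475, Red 0.368, Gold 0.267.
Largest remainders: Amber, Teal, Blue, Violet receive the extra seats.

Red: 2, Teal: 10, Blue: 8, Amber: 3, Gold: 10, Violet: 6, Green: 5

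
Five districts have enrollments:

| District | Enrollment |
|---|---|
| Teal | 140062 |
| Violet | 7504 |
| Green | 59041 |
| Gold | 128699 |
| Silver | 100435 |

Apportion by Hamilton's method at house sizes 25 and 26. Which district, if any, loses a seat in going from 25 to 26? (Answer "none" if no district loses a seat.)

At 25 seats: Teal 8, Violet 1, Green 3, Gold 7, Silver 6.
At 26 seats: Teal 8, Violet 0, Green 4, Gold 8, Silver 6.
Violet drops from 1 to 0.

Violet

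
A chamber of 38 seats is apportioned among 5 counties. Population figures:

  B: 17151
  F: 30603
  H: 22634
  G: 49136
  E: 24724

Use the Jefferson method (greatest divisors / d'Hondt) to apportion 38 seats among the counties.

B: 4, F: 8, H: 6, G: 13, E: 7

Standard divisor 144248/38 ≈ 3796; standard quotas: B 4.518, F 8.062, H 5.963, G 12.944, E 6.513.
Rounding down gives 4, 8, 5, 12, 6 = 35 seats, so the divisor must be adjusted.
With modified divisor 3520: modified quotas B 4.872, F 8.694, H 6.430, G 13.959, E 7.024.
Rounding down: B 4, F 8, H 6, G 13, E 7 (total 38).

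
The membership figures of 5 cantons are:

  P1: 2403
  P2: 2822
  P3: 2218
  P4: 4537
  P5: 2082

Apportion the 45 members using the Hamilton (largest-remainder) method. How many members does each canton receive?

P1 8, P2 9, P3 7, P4 14, P5 7

Standard divisor: 14062 ÷ 45 ≈ 312.489.
Standard quotas: P1 7.690, P2 9.031, P3 7.098, P4 14.519, P5 6.663.
Lower quotas: P1 7, P2 9, P3 7, P4 14, P5 6 (sum 43, leaving 2 seats).
Remainders in descending order: P1 0.690, P5 0.663, P4 0.519, P3 0.098, P2 0.031.
Largest remainders: P1, P5 receive the extra seats.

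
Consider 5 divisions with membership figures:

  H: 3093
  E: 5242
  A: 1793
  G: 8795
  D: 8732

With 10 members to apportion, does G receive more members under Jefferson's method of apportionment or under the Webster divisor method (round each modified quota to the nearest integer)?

Jefferson: H 1, E 2, A 0, G 4, D 3.
Webster: H 1, E 2, A 1, G 3, D 3.
G gets 4 under Jefferson and 3 under Webster.

Jefferson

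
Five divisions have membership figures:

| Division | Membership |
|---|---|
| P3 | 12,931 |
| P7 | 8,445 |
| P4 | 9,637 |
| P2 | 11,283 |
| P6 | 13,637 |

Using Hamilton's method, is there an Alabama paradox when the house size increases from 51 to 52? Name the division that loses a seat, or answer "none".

At 51 seats: P3 12, P7 8, P4 9, P2 10, P6 12.
At 52 seats: P3 12, P7 8, P4 9, P2 10, P6 13.
No division's allocation decreased.

none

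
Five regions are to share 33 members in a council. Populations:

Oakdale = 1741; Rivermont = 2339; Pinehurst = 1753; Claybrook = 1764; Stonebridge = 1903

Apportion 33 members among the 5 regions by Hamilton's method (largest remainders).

Oakdale 6; Rivermont 8; Pinehurst 6; Claybrook 6; Stonebridge 7

The standard divisor is 9500/33 ≈ 287.879.
Standard quotas: Oakdale 6.048, Rivermont 8.125, Pinehurst 6.089, Claybrook 6.128, Stonebridge 6.610.
Lower quotas: Oakdale 6, Rivermont 8, Pinehurst 6, Claybrook 6, Stonebridge 6 (sum 32, leaving 1 seat).
Remainders in descending order: Stonebridge 0.610, Claybrook 0.128, Rivermont 0.125, Pinehurst 0.089, Oakdale 0.048.
Largest remainder: Stonebridge receives the extra seat.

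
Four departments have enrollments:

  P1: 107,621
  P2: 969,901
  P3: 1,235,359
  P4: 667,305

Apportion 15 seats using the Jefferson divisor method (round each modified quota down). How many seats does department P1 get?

Standard divisor 2980186/15 ≈ 198679.067; standard quotas: P1 0.542, P2 4.882, P3 6.218, P4 3.359.
Rounding down gives 0, 4, 6, 3 = 13 seats, so the divisor must be adjusted.
With modified divisor 171700: modified quotas P1 0.627, P2 5.649, P3 7.195, P4 3.886.
Rounding down: P1 0, P2 5, P3 7, P4 3 (total 15).
P1 receives 0.

0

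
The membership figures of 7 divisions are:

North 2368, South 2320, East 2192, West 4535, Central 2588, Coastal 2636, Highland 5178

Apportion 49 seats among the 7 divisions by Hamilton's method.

North 5, South 5, East 5, West 10, Central 6, Coastal 6, Highland 12

Total 21817; standard divisor 21817/49 ≈ 445.245.
Standard quotas: North 5.3184, South 5.2106, East 4.9231, West 10.1854, Central 5.8125, Coastal 5.9203, Highland 11.6296.
Lower quotas: North 5, South 5, East 4, West 10, Central 5, Coastal 5, Highland 11 (sum 45, leaving 4 seats).
Remainders in descending order: East 0.9231, Coastal 0.9203, Central 0.8125, Highland 0.6296, North 0.3184, South 0.2106, West 0.1854.
The surplus seats go to East, Coastal, Central, Highland.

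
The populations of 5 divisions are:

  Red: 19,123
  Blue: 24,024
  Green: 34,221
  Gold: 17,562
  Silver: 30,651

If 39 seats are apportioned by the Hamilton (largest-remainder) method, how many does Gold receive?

Total 125581; standard divisor 125581/39 ≈ 3220.026.
Standard quotas: Red 5.9388, Blue 7.4608, Green 10.6276, Gold 5.4540, Silver 9.5189.
Lower quotas: Red 5, Blue 7, Green 10, Gold 5, Silver 9 (sum 36, leaving 3 seats).
Remainders in descending order: Red 0.9388, Green 0.6276, Silver 0.5189, Blue 0.4608, Gold 0.4540.
The surplus seats go to Red, Green, Silver.
Gold receives 5.

5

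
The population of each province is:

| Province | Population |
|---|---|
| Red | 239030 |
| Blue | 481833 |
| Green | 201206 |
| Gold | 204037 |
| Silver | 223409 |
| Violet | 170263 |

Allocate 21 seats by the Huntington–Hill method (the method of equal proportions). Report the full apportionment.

Red 3, Blue 7, Green 3, Gold 3, Silver 3, Violet 2

With divisor 71929: modified quotas Red 3.323, Blue 6.699, Green 2.797, Gold 2.837, Silver 3.106, Violet 2.367.
Geometric-mean thresholds: Red √(3·4)=3.464, Blue √(6·7)=6.481, Green √(2·3)=2.449, Gold √(2·3)=2.449, Silver √(3·4)=3.464, Violet √(2·3)=2.449.
Each quota rounded against its threshold gives Red 3, Blue 7, Green 3, Gold 3, Silver 3, Violet 2 (total 21).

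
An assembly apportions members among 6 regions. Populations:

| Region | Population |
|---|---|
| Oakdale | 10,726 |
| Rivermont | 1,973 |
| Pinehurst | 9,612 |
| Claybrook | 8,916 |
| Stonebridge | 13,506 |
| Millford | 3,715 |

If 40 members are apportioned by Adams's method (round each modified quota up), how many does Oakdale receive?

9

Standard divisor 48448/40 ≈ 1211.2; standard quotas: Oakdale 8.856, Rivermont 1.629, Pinehurst 7.936, Claybrook 7.361, Stonebridge 11.151, Millford 3.067.
Rounding up gives 9, 2, 8, 8, 12, 4 = 43 seats, so the divisor must be adjusted.
With modified divisor 1300: modified quotas Oakdale 8.251, Rivermont 1.518, Pinehurst 7.394, Claybrook 6.858, Stonebridge 10.389, Millford 2.858.
Rounding up: Oakdale 9, Rivermont 2, Pinehurst 8, Claybrook 7, Stonebridge 11, Millford 3 (total 40).
Oakdale receives 9.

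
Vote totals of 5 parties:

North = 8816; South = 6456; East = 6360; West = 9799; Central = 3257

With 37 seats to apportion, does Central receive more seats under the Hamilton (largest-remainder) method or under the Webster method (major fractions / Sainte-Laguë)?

Hamilton: North 9, South 7, East 7, West 10, Central 4.
Webster: North 9, South 7, East 7, West 11, Central 3.
Central gets 4 under Hamilton and 3 under Webster.

Hamilton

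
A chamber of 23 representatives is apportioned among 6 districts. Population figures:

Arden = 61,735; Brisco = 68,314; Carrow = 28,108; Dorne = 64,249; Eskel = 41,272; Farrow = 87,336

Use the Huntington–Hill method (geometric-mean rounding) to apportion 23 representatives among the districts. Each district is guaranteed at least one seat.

With divisor 15610: modified quotas Arden 3.955, Brisco 4.376, Carrow 1.801, Dorne 4.116, Eskel 2.644, Farrow 5.595.
Geometric-mean thresholds: Arden √(3·4)=3.464, Brisco √(4·5)=4.472, Carrow √(1·2)=1.414, Dorne √(4·5)=4.472, Eskel √(2·3)=2.449, Farrow √(5·6)=5.477.
Each quota rounded against its threshold gives Arden 4, Brisco 4, Carrow 2, Dorne 4, Eskel 3, Farrow 6 (total 23).

Arden: 4, Brisco: 4, Carrow: 2, Dorne: 4, Eskel: 3, Farrow: 6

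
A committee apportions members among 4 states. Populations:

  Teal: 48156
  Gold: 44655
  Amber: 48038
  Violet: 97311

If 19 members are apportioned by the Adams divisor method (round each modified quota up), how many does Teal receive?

Standard divisor 238160/19 ≈ 12534.737; standard quotas: Teal 3.842, Gold 3.562, Amber 3.832, Violet 7.763.
Rounding up gives 4, 4, 4, 8 = 20 seats, so the divisor must be adjusted.
With modified divisor 14400: modified quotas Teal 3.344, Gold 3.101, Amber 3.336, Violet 6.758.
Rounding up: Teal 4, Gold 4, Amber 4, Violet 7 (total 19).
Teal receives 4.

4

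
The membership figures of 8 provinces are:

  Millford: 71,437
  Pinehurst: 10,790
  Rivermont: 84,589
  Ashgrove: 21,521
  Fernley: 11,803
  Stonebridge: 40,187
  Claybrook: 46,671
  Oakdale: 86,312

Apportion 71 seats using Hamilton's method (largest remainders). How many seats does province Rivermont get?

16

The standard divisor is 373310/71 ≈ 5257.887.
Standard quotas: Millford 13.5866, Pinehurst 2.0522, Rivermont 16.0880, Ashgrove 4.0931, Fernley 2.2448, Stonebridge 7.6432, Claybrook 8.8764, Oakdale 16.4157.
Lower quotas: Millford 13, Pinehurst 2, Rivermont 16, Ashgrove 4, Fernley 2, Stonebridge 7, Claybrook 8, Oakdale 16 (sum 68, leaving 3 seats).
Remainders in descending order: Claybrook 0.8764, Stonebridge 0.6432, Millford 0.5866, Oakdale 0.4157, Fernley 0.2448, Ashgrove 0.0931, Rivermont 0.0880, Pinehurst 0.0522.
The surplus seats go to Claybrook, Stonebridge, Millford.
Rivermont receives 16.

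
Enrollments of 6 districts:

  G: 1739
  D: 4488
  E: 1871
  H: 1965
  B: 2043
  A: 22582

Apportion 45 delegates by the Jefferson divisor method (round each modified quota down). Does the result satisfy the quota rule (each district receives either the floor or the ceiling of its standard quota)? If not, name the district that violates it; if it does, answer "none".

A

Standard quotas: G 2.256, D 5.822, E 2.427, H 2.549, B 2.650, A 29.295.
Jefferson allocation: G 2, D 6, E 2, H 2, B 2, A 31.
A has quota 29.295 (lower 29, upper 30) but receives 31 — outside the quota interval.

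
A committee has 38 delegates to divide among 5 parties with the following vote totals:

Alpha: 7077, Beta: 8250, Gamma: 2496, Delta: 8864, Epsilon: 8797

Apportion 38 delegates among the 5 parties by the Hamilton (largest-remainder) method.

Total 35484; standard divisor 35484/38 ≈ 933.789.
Standard quotas: Alpha 7.5788, Beta 8.8350, Gamma 2.6730, Delta 9.4925, Epsilon 9.4208.
Lower quotas: Alpha 7, Beta 8, Gamma 2, Delta 9, Epsilon 9 (sum 35, leaving 3 seats).
Remainders in descending order: Beta 0.8350, Gamma 0.6730, Alpha 0.5788, Delta 0.4925, Epsilon 0.4208.
The surplus seats go to Beta, Gamma, Alpha.

Alpha 8; Beta 9; Gamma 3; Delta 9; Epsilon 9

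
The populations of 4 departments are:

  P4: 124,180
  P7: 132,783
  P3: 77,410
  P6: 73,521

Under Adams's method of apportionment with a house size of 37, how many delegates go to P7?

Standard divisor 407894/37 ≈ 11024.162; standard quotas: P4 11.264, P7 12.045, P3 7.022, P6 6.669.
Rounding up gives 12, 13, 8, 7 = 40 seats, so the divisor must be adjusted.
With modified divisor 11700: modified quotas P4 10.614, P7 11.349, P3 6.616, P6 6.284.
Rounding up: P4 11, P7 12, P3 7, P6 7 (total 37).
P7 receives 12.

12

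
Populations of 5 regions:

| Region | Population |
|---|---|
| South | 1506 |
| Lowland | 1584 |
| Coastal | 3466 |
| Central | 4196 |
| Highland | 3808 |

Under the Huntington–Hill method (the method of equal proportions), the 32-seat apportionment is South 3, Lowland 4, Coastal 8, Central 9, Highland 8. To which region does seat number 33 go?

Highland

Priority for the next seat is population ÷ (√(s·(s+1))).
Priorities: South 434.745, Lowland 354.193, Coastal 408.472, Central 442.297, Highland 448.777.
Highest priority: Highland.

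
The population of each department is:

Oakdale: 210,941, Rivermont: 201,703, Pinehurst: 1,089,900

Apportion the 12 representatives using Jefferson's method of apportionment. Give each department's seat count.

Standard divisor 1502544/12 ≈ 125212; standard quotas: Oakdale 1.685, Rivermont 1.611, Pinehurst 8.704.
Rounding down gives 1, 1, 8 = 10 seats, so the divisor must be adjusted.
With modified divisor 107200: modified quotas Oakdale 1.968, Rivermont 1.882, Pinehurst 10.167.
Rounding down: Oakdale 1, Rivermont 1, Pinehurst 10 (total 12).

Oakdale 1, Rivermont 1, Pinehurst 10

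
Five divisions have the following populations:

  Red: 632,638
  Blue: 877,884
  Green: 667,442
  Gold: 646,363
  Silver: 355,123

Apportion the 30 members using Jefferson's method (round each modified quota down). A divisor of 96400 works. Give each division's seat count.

Red 6, Blue 9, Green 6, Gold 6, Silver 3

With modified divisor 96400: modified quotas Red 6.563, Blue 9.107, Green 6.924, Gold 6.705, Silver 3.684.
Rounding down: Red 6, Blue 9, Green 6, Gold 6, Silver 3 (total 30).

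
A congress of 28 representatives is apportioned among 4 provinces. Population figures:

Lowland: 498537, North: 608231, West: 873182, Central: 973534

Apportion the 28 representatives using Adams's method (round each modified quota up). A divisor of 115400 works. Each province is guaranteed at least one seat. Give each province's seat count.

Lowland=5; North=6; West=8; Central=9

With modified divisor 115400: modified quotas Lowland 4.320, North 5.271, West 7.567, Central 8.436.
Rounding up: Lowland 5, North 6, West 8, Central 9 (total 28).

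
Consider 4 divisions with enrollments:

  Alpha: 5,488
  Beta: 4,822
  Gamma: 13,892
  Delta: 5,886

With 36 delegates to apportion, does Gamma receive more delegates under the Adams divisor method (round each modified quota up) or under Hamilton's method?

Adams: Alpha 7, Beta 6, Gamma 16, Delta 7.
Hamilton: Alpha 6, Beta 6, Gamma 17, Delta 7.
Gamma gets 16 under Adams and 17 under Hamilton.

Hamilton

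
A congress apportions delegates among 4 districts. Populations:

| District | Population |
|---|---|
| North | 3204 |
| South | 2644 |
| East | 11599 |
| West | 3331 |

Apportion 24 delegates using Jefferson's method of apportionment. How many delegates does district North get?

Standard divisor 20778/24 ≈ 865.75; standard quotas: North 3.701, South 3.054, East 13.398, West 3.848.
Rounding down gives 3, 3, 13, 3 = 22 seats, so the divisor must be adjusted.
With modified divisor 810: modified quotas North 3.956, South 3.264, East 14.320, West 4.112.
Rounding down: North 3, South 3, East 14, West 4 (total 24).
North receives 3.

3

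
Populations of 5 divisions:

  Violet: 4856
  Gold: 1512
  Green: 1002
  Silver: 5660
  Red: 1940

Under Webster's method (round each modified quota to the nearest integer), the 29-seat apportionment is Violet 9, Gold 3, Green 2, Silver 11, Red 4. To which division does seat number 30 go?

Priority for the next seat is population ÷ (current seats + 0.5).
Priorities: Violet 511.158, Gold 432.000, Green 400.800, Silver 492.174, Red 431.111.
Highest priority: Violet.

Violet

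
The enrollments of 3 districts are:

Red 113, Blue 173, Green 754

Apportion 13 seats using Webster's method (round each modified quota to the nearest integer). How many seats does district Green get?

Standard divisor 1040/13 ≈ 80; standard quotas: Red 1.413, Blue 2.163, Green 9.425.
Rounding to the nearest integer gives 1, 2, 9 = 12 seats, so the divisor must be adjusted.
With modified divisor 77: modified quotas Red 1.468, Blue 2.247, Green 9.792.
Rounding to the nearest integer: Red 1, Blue 2, Green 10 (total 13).
Green receives 10.

10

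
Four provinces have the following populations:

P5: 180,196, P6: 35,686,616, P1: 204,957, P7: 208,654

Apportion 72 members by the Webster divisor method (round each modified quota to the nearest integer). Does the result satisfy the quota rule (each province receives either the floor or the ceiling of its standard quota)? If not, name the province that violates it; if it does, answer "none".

Standard quotas: P5 0.358, P6 70.822, P1 0.407, P7 0.414.
Webster allocation: P5 0, P6 72, P1 0, P7 0.
P6 has quota 70.822 (lower 70, upper 71) but receives 72 — outside the quota interval.

P6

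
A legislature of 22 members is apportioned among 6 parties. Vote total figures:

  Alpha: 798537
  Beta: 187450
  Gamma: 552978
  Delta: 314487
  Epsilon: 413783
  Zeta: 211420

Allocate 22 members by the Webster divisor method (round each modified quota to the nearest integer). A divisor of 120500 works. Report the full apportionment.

Alpha=7, Beta=2, Gamma=5, Delta=3, Epsilon=3, Zeta=2

With modified divisor 120500: modified quotas Alpha 6.627, Beta 1.556, Gamma 4.589, Delta 2.610, Epsilon 3.434, Zeta 1.755.
Rounding to the nearest integer: Alpha 7, Beta 2, Gamma 5, Delta 3, Epsilon 3, Zeta 2 (total 22).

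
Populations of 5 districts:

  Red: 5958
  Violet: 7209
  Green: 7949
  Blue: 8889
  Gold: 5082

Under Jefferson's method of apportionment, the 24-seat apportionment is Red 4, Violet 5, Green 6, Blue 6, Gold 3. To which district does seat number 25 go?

Priority for the next seat is population ÷ (current seats + 1).
Priorities: Red 1191.600, Violet 1201.500, Green 1135.571, Blue 1269.857, Gold 1270.500.
Highest priority: Gold.

Gold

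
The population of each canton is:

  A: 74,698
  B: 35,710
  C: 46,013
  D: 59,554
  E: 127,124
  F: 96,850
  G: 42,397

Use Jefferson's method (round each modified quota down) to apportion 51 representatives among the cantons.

Standard divisor 482346/51 ≈ 9457.765; standard quotas: A 7.898, B 3.776, C 4.865, D 6.297, E 13.441, F 10.240, G 4.483.
Rounding down gives 7, 3, 4, 6, 13, 10, 4 = 47 seats, so the divisor must be adjusted.
With modified divisor 8870: modified quotas A 8.421, B 4.026, C 5.187, D 6.714, E 14.332, F 10.919, G 4.780.
Rounding down: A 8, B 4, C 5, D 6, E 14, F 10, G 4 (total 51).

A=8, B=4, C=5, D=6, E=14, F=10, G=4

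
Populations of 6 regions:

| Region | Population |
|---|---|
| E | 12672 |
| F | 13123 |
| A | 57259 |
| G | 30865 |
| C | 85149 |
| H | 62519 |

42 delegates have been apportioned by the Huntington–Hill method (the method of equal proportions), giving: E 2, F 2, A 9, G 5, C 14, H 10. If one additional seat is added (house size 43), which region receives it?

Priority for the next seat is population ÷ (√(s·(s+1))).
Priorities: E 5173.322, F 5357.442, A 6035.629, G 5635.152, C 5875.839, H 5960.953.
Highest priority: A.

A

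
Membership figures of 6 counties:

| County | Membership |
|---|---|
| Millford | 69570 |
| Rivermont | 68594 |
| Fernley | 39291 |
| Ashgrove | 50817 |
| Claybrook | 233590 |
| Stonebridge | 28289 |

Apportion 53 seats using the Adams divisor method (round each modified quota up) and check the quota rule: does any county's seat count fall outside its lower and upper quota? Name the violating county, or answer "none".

Standard quotas: Millford 7.523, Rivermont 7.417, Fernley 4.249, Ashgrove 5.495, Claybrook 25.258, Stonebridge 3.059.
Adams allocation: Millford 8, Rivermont 7, Fernley 5, Ashgrove 6, Claybrook 24, Stonebridge 3.
Claybrook has quota 25.258 (lower 25, upper 26) but receives 24 — outside the quota interval.

Claybrook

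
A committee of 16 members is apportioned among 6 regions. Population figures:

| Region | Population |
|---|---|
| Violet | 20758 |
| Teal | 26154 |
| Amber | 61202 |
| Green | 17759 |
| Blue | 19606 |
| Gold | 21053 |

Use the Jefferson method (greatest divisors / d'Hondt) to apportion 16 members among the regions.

Violet 2, Teal 2, Amber 6, Green 2, Blue 2, Gold 2

Standard divisor 166532/16 ≈ 10408.25; standard quotas: Violet 1.994, Teal 2.513, Amber 5.880, Green 1.706, Blue 1.884, Gold 2.023.
Rounding down gives 1, 2, 5, 1, 1, 2 = 12 seats, so the divisor must be adjusted.
With modified divisor 8784.05: modified quotas Violet 2.363, Teal 2.977, Amber 6.967, Green 2.022, Blue 2.232, Gold 2.397.
Rounding down: Violet 2, Teal 2, Amber 6, Green 2, Blue 2, Gold 2 (total 16).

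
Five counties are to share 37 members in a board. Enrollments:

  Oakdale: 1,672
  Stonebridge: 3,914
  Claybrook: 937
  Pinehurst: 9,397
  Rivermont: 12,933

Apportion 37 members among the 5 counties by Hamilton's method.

Oakdale 2, Stonebridge 5, Claybrook 1, Pinehurst 12, Rivermont 17

The standard divisor is 28853/37 ≈ 779.811.
Standard quotas: Oakdale 2.1441, Stonebridge 5.0192, Claybrook 1.2016, Pinehurst 12.0504, Rivermont 16.5848.
Lower quotas: Oakdale 2, Stonebridge 5, Claybrook 1, Pinehurst 12, Rivermont 16 (sum 36, leaving 1 seat).
Remainders in descending order: Rivermont 0.5848, Claybrook 0.2016, Oakdale 0.1441, Pinehurst 0.0504, Stonebridge 0.0192.
The surplus seat goes to Rivermont.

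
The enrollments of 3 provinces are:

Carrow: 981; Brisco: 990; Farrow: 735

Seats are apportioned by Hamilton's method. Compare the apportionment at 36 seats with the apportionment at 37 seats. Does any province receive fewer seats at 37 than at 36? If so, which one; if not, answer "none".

At 36 seats: Carrow 13, Brisco 13, Farrow 10.
At 37 seats: Carrow 13, Brisco 14, Farrow 10.
No province's allocation decreased.

none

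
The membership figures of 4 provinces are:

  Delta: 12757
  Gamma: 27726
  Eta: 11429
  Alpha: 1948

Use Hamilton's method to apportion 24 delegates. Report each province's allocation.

Delta 6, Gamma 12, Eta 5, Alpha 1

The standard divisor is 53860/24 ≈ 2244.167.
Standard quotas: Delta 5.6845, Gamma 12.3547, Eta 5.0928, Alpha 0.8680.
Lower quotas: Delta 5, Gamma 12, Eta 5, Alpha 0 (sum 22, leaving 2 seats).
Remainders in descending order: Alpha 0.8680, Delta 0.6845, Gamma 0.3547, Eta 0.0928.
Largest remainders: Alpha, Delta receive the extra seats.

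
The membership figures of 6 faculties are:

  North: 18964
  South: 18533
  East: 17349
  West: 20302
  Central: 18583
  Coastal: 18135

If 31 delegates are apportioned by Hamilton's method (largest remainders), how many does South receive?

The standard divisor is 111866/31 ≈ 3608.581.
Standard quotas: North 5.2553, South 5.1358, East 4.8077, West 5.6260, Central 5.1497, Coastal 5.0255.
Lower quotas: North 5, South 5, East 4, West 5, Central 5, Coastal 5 (sum 29, leaving 2 seats).
Remainders in descending order: East 0.8077, West 0.6260, North 0.2553, Central 0.1497, South 0.1358, Coastal 0.0255.
The surplus seats go to East, West.
South receives 5.

5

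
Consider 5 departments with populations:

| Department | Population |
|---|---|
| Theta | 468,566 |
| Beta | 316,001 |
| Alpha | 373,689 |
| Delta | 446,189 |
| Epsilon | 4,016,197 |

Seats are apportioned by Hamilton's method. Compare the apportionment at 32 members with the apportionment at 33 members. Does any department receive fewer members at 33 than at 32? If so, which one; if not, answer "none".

At 32 seats: Theta 3, Beta 2, Alpha 2, Delta 2, Epsilon 23.
At 33 seats: Theta 3, Beta 2, Alpha 2, Delta 3, Epsilon 23.
No department's allocation decreased.

none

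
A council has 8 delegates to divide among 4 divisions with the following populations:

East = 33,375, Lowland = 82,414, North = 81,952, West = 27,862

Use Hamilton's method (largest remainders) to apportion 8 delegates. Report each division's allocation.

East: 1, Lowland: 3, North: 3, West: 1

Total 225603; standard divisor 225603/8 ≈ 28200.375.
Standard quotas: East 1.1835, Lowland 2.9224, North 2.9061, West 0.9880.
Lower quotas: East 1, Lowland 2, North 2, West 0 (sum 5, leaving 3 seats).
Remainders in descending order: West 0.9880, Lowland 0.9224, North 0.9061, East 0.1835.
Largest remainders: West, Lowland, North receive the extra seats.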